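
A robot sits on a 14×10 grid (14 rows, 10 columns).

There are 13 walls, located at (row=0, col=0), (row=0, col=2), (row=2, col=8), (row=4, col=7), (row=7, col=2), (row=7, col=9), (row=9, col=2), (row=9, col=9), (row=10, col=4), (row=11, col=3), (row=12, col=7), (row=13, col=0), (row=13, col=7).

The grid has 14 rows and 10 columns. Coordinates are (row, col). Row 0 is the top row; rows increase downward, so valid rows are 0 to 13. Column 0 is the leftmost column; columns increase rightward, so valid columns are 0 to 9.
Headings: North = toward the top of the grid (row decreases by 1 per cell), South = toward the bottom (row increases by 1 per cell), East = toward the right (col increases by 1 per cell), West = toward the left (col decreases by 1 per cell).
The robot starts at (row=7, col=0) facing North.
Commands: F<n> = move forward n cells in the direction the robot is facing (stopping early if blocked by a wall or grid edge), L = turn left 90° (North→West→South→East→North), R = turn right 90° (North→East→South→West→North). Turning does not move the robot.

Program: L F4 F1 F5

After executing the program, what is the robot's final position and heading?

Answer: Final position: (row=7, col=0), facing West

Derivation:
Start: (row=7, col=0), facing North
  L: turn left, now facing West
  F4: move forward 0/4 (blocked), now at (row=7, col=0)
  F1: move forward 0/1 (blocked), now at (row=7, col=0)
  F5: move forward 0/5 (blocked), now at (row=7, col=0)
Final: (row=7, col=0), facing West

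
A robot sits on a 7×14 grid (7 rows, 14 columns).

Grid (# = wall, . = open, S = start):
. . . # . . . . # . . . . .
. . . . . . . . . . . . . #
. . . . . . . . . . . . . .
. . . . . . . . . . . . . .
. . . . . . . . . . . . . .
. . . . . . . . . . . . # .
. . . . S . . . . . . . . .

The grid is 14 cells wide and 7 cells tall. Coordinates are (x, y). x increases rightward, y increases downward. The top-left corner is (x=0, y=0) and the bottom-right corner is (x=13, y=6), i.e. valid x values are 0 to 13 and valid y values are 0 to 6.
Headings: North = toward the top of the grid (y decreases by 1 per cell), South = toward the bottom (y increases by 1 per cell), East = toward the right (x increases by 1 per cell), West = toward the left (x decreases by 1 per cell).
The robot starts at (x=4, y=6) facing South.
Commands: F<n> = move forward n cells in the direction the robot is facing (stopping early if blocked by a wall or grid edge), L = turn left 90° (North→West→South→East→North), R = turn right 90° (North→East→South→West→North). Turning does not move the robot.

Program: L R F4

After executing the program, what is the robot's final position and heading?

Start: (x=4, y=6), facing South
  L: turn left, now facing East
  R: turn right, now facing South
  F4: move forward 0/4 (blocked), now at (x=4, y=6)
Final: (x=4, y=6), facing South

Answer: Final position: (x=4, y=6), facing South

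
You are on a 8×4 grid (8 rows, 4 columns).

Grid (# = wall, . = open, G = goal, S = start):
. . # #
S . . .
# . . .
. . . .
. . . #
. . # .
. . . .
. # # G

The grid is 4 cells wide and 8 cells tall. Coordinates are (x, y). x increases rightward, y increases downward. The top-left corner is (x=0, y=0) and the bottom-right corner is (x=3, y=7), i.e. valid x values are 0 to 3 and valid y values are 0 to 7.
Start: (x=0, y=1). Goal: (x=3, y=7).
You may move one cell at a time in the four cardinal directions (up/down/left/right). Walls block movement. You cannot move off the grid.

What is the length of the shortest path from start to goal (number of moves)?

Answer: Shortest path length: 9

Derivation:
BFS from (x=0, y=1) until reaching (x=3, y=7):
  Distance 0: (x=0, y=1)
  Distance 1: (x=0, y=0), (x=1, y=1)
  Distance 2: (x=1, y=0), (x=2, y=1), (x=1, y=2)
  Distance 3: (x=3, y=1), (x=2, y=2), (x=1, y=3)
  Distance 4: (x=3, y=2), (x=0, y=3), (x=2, y=3), (x=1, y=4)
  Distance 5: (x=3, y=3), (x=0, y=4), (x=2, y=4), (x=1, y=5)
  Distance 6: (x=0, y=5), (x=1, y=6)
  Distance 7: (x=0, y=6), (x=2, y=6)
  Distance 8: (x=3, y=6), (x=0, y=7)
  Distance 9: (x=3, y=5), (x=3, y=7)  <- goal reached here
One shortest path (9 moves): (x=0, y=1) -> (x=1, y=1) -> (x=1, y=2) -> (x=1, y=3) -> (x=1, y=4) -> (x=1, y=5) -> (x=1, y=6) -> (x=2, y=6) -> (x=3, y=6) -> (x=3, y=7)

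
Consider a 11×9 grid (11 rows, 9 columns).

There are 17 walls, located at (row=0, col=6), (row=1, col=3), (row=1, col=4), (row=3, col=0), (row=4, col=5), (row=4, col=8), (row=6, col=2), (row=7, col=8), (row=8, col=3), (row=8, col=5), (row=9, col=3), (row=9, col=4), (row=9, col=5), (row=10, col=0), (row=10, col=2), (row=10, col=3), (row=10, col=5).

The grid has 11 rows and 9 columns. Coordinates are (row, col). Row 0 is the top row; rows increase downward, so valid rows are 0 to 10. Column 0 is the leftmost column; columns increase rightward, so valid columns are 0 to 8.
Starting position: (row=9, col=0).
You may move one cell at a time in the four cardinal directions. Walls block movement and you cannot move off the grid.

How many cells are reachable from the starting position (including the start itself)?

Answer: Reachable cells: 81

Derivation:
BFS flood-fill from (row=9, col=0):
  Distance 0: (row=9, col=0)
  Distance 1: (row=8, col=0), (row=9, col=1)
  Distance 2: (row=7, col=0), (row=8, col=1), (row=9, col=2), (row=10, col=1)
  Distance 3: (row=6, col=0), (row=7, col=1), (row=8, col=2)
  Distance 4: (row=5, col=0), (row=6, col=1), (row=7, col=2)
  Distance 5: (row=4, col=0), (row=5, col=1), (row=7, col=3)
  Distance 6: (row=4, col=1), (row=5, col=2), (row=6, col=3), (row=7, col=4)
  Distance 7: (row=3, col=1), (row=4, col=2), (row=5, col=3), (row=6, col=4), (row=7, col=5), (row=8, col=4)
  Distance 8: (row=2, col=1), (row=3, col=2), (row=4, col=3), (row=5, col=4), (row=6, col=5), (row=7, col=6)
  Distance 9: (row=1, col=1), (row=2, col=0), (row=2, col=2), (row=3, col=3), (row=4, col=4), (row=5, col=5), (row=6, col=6), (row=7, col=7), (row=8, col=6)
  Distance 10: (row=0, col=1), (row=1, col=0), (row=1, col=2), (row=2, col=3), (row=3, col=4), (row=5, col=6), (row=6, col=7), (row=8, col=7), (row=9, col=6)
  Distance 11: (row=0, col=0), (row=0, col=2), (row=2, col=4), (row=3, col=5), (row=4, col=6), (row=5, col=7), (row=6, col=8), (row=8, col=8), (row=9, col=7), (row=10, col=6)
  Distance 12: (row=0, col=3), (row=2, col=5), (row=3, col=6), (row=4, col=7), (row=5, col=8), (row=9, col=8), (row=10, col=7)
  Distance 13: (row=0, col=4), (row=1, col=5), (row=2, col=6), (row=3, col=7), (row=10, col=8)
  Distance 14: (row=0, col=5), (row=1, col=6), (row=2, col=7), (row=3, col=8)
  Distance 15: (row=1, col=7), (row=2, col=8)
  Distance 16: (row=0, col=7), (row=1, col=8)
  Distance 17: (row=0, col=8)
Total reachable: 81 (grid has 82 open cells total)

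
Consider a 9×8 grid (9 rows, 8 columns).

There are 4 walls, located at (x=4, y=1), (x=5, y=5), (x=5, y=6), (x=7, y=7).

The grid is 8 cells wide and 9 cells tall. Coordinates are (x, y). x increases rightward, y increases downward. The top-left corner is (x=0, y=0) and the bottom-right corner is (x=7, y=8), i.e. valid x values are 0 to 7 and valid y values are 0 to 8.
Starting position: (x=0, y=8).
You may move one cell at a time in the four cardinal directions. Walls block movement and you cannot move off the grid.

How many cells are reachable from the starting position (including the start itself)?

Answer: Reachable cells: 68

Derivation:
BFS flood-fill from (x=0, y=8):
  Distance 0: (x=0, y=8)
  Distance 1: (x=0, y=7), (x=1, y=8)
  Distance 2: (x=0, y=6), (x=1, y=7), (x=2, y=8)
  Distance 3: (x=0, y=5), (x=1, y=6), (x=2, y=7), (x=3, y=8)
  Distance 4: (x=0, y=4), (x=1, y=5), (x=2, y=6), (x=3, y=7), (x=4, y=8)
  Distance 5: (x=0, y=3), (x=1, y=4), (x=2, y=5), (x=3, y=6), (x=4, y=7), (x=5, y=8)
  Distance 6: (x=0, y=2), (x=1, y=3), (x=2, y=4), (x=3, y=5), (x=4, y=6), (x=5, y=7), (x=6, y=8)
  Distance 7: (x=0, y=1), (x=1, y=2), (x=2, y=3), (x=3, y=4), (x=4, y=5), (x=6, y=7), (x=7, y=8)
  Distance 8: (x=0, y=0), (x=1, y=1), (x=2, y=2), (x=3, y=3), (x=4, y=4), (x=6, y=6)
  Distance 9: (x=1, y=0), (x=2, y=1), (x=3, y=2), (x=4, y=3), (x=5, y=4), (x=6, y=5), (x=7, y=6)
  Distance 10: (x=2, y=0), (x=3, y=1), (x=4, y=2), (x=5, y=3), (x=6, y=4), (x=7, y=5)
  Distance 11: (x=3, y=0), (x=5, y=2), (x=6, y=3), (x=7, y=4)
  Distance 12: (x=4, y=0), (x=5, y=1), (x=6, y=2), (x=7, y=3)
  Distance 13: (x=5, y=0), (x=6, y=1), (x=7, y=2)
  Distance 14: (x=6, y=0), (x=7, y=1)
  Distance 15: (x=7, y=0)
Total reachable: 68 (grid has 68 open cells total)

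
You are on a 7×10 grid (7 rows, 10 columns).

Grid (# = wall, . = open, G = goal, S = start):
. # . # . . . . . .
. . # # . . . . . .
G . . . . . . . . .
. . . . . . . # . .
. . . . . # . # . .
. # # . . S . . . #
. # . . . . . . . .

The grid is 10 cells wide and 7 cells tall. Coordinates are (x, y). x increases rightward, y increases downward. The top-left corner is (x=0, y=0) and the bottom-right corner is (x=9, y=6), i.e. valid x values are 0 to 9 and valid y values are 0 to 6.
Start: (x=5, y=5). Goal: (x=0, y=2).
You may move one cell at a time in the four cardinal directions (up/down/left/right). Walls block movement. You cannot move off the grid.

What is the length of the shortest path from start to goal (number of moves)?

BFS from (x=5, y=5) until reaching (x=0, y=2):
  Distance 0: (x=5, y=5)
  Distance 1: (x=4, y=5), (x=6, y=5), (x=5, y=6)
  Distance 2: (x=4, y=4), (x=6, y=4), (x=3, y=5), (x=7, y=5), (x=4, y=6), (x=6, y=6)
  Distance 3: (x=4, y=3), (x=6, y=3), (x=3, y=4), (x=8, y=5), (x=3, y=6), (x=7, y=6)
  Distance 4: (x=4, y=2), (x=6, y=2), (x=3, y=3), (x=5, y=3), (x=2, y=4), (x=8, y=4), (x=2, y=6), (x=8, y=6)
  Distance 5: (x=4, y=1), (x=6, y=1), (x=3, y=2), (x=5, y=2), (x=7, y=2), (x=2, y=3), (x=8, y=3), (x=1, y=4), (x=9, y=4), (x=9, y=6)
  Distance 6: (x=4, y=0), (x=6, y=0), (x=5, y=1), (x=7, y=1), (x=2, y=2), (x=8, y=2), (x=1, y=3), (x=9, y=3), (x=0, y=4)
  Distance 7: (x=5, y=0), (x=7, y=0), (x=8, y=1), (x=1, y=2), (x=9, y=2), (x=0, y=3), (x=0, y=5)
  Distance 8: (x=8, y=0), (x=1, y=1), (x=9, y=1), (x=0, y=2), (x=0, y=6)  <- goal reached here
One shortest path (8 moves): (x=5, y=5) -> (x=4, y=5) -> (x=3, y=5) -> (x=3, y=4) -> (x=2, y=4) -> (x=1, y=4) -> (x=0, y=4) -> (x=0, y=3) -> (x=0, y=2)

Answer: Shortest path length: 8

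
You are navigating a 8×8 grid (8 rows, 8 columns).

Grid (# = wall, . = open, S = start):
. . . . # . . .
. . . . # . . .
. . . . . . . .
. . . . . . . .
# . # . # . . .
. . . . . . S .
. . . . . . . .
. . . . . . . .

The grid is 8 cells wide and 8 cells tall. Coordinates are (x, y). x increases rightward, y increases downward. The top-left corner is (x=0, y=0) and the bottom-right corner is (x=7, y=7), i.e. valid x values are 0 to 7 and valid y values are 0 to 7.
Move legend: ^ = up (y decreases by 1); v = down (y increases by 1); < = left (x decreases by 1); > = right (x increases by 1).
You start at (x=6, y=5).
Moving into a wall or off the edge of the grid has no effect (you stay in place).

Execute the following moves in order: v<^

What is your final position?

Start: (x=6, y=5)
  v (down): (x=6, y=5) -> (x=6, y=6)
  < (left): (x=6, y=6) -> (x=5, y=6)
  ^ (up): (x=5, y=6) -> (x=5, y=5)
Final: (x=5, y=5)

Answer: Final position: (x=5, y=5)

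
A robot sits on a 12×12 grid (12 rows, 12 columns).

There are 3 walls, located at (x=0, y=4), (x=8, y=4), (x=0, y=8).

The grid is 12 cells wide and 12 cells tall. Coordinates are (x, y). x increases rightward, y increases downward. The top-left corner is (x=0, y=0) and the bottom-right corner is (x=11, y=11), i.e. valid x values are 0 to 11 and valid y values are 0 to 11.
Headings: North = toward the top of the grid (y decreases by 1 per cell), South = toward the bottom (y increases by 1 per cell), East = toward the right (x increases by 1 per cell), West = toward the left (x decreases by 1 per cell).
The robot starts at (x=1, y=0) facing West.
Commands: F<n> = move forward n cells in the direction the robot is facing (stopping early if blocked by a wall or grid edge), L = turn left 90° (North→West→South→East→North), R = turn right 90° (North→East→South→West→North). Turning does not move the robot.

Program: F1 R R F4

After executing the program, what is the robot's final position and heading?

Start: (x=1, y=0), facing West
  F1: move forward 1, now at (x=0, y=0)
  R: turn right, now facing North
  R: turn right, now facing East
  F4: move forward 4, now at (x=4, y=0)
Final: (x=4, y=0), facing East

Answer: Final position: (x=4, y=0), facing East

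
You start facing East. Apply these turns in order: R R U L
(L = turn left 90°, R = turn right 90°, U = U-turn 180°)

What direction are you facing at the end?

Answer: Final heading: North

Derivation:
Start: East
  R (right (90° clockwise)) -> South
  R (right (90° clockwise)) -> West
  U (U-turn (180°)) -> East
  L (left (90° counter-clockwise)) -> North
Final: North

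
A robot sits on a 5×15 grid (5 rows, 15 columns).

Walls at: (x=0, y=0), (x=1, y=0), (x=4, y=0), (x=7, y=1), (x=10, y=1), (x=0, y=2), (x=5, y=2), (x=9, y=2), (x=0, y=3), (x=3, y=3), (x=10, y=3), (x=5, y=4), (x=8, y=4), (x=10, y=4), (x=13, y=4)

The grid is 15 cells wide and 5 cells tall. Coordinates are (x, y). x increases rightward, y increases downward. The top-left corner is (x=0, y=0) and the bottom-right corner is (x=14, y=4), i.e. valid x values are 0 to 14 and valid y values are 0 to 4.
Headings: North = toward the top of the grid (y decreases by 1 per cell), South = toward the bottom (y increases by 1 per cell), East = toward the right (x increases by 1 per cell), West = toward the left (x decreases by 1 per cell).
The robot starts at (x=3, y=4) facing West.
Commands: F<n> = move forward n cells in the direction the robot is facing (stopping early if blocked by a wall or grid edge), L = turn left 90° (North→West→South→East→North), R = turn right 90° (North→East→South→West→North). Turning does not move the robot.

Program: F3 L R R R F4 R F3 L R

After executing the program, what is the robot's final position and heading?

Answer: Final position: (x=4, y=4), facing South

Derivation:
Start: (x=3, y=4), facing West
  F3: move forward 3, now at (x=0, y=4)
  L: turn left, now facing South
  R: turn right, now facing West
  R: turn right, now facing North
  R: turn right, now facing East
  F4: move forward 4, now at (x=4, y=4)
  R: turn right, now facing South
  F3: move forward 0/3 (blocked), now at (x=4, y=4)
  L: turn left, now facing East
  R: turn right, now facing South
Final: (x=4, y=4), facing South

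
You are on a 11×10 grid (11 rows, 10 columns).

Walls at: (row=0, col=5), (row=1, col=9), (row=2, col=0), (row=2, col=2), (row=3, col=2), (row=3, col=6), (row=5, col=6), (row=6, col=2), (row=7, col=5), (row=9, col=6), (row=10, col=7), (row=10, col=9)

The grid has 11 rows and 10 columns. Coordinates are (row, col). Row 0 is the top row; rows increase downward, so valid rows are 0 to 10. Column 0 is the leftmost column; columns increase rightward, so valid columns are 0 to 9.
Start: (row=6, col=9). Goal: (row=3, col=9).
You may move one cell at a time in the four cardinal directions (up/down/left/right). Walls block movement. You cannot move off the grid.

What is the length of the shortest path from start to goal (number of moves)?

Answer: Shortest path length: 3

Derivation:
BFS from (row=6, col=9) until reaching (row=3, col=9):
  Distance 0: (row=6, col=9)
  Distance 1: (row=5, col=9), (row=6, col=8), (row=7, col=9)
  Distance 2: (row=4, col=9), (row=5, col=8), (row=6, col=7), (row=7, col=8), (row=8, col=9)
  Distance 3: (row=3, col=9), (row=4, col=8), (row=5, col=7), (row=6, col=6), (row=7, col=7), (row=8, col=8), (row=9, col=9)  <- goal reached here
One shortest path (3 moves): (row=6, col=9) -> (row=5, col=9) -> (row=4, col=9) -> (row=3, col=9)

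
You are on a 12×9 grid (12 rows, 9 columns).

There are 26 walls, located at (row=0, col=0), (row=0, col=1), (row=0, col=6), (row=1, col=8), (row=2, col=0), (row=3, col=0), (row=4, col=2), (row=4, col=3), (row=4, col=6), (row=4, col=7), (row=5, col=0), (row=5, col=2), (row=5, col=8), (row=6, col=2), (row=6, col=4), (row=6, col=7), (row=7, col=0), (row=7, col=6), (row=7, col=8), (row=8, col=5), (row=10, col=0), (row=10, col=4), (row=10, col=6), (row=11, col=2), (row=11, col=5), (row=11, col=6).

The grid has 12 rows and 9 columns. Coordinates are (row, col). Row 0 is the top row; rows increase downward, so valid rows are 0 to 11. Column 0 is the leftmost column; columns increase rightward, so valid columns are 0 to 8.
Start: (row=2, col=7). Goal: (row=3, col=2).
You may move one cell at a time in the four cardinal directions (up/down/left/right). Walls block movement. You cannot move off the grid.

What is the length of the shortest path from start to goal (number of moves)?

Answer: Shortest path length: 6

Derivation:
BFS from (row=2, col=7) until reaching (row=3, col=2):
  Distance 0: (row=2, col=7)
  Distance 1: (row=1, col=7), (row=2, col=6), (row=2, col=8), (row=3, col=7)
  Distance 2: (row=0, col=7), (row=1, col=6), (row=2, col=5), (row=3, col=6), (row=3, col=8)
  Distance 3: (row=0, col=8), (row=1, col=5), (row=2, col=4), (row=3, col=5), (row=4, col=8)
  Distance 4: (row=0, col=5), (row=1, col=4), (row=2, col=3), (row=3, col=4), (row=4, col=5)
  Distance 5: (row=0, col=4), (row=1, col=3), (row=2, col=2), (row=3, col=3), (row=4, col=4), (row=5, col=5)
  Distance 6: (row=0, col=3), (row=1, col=2), (row=2, col=1), (row=3, col=2), (row=5, col=4), (row=5, col=6), (row=6, col=5)  <- goal reached here
One shortest path (6 moves): (row=2, col=7) -> (row=2, col=6) -> (row=2, col=5) -> (row=2, col=4) -> (row=2, col=3) -> (row=2, col=2) -> (row=3, col=2)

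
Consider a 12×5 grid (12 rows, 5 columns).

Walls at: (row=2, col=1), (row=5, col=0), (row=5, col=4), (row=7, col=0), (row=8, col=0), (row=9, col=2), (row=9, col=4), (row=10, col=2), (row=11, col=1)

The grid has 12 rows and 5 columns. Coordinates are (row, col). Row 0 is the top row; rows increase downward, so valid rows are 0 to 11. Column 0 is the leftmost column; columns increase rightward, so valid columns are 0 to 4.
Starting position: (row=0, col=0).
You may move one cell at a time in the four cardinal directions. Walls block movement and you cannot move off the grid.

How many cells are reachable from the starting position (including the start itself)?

BFS flood-fill from (row=0, col=0):
  Distance 0: (row=0, col=0)
  Distance 1: (row=0, col=1), (row=1, col=0)
  Distance 2: (row=0, col=2), (row=1, col=1), (row=2, col=0)
  Distance 3: (row=0, col=3), (row=1, col=2), (row=3, col=0)
  Distance 4: (row=0, col=4), (row=1, col=3), (row=2, col=2), (row=3, col=1), (row=4, col=0)
  Distance 5: (row=1, col=4), (row=2, col=3), (row=3, col=2), (row=4, col=1)
  Distance 6: (row=2, col=4), (row=3, col=3), (row=4, col=2), (row=5, col=1)
  Distance 7: (row=3, col=4), (row=4, col=3), (row=5, col=2), (row=6, col=1)
  Distance 8: (row=4, col=4), (row=5, col=3), (row=6, col=0), (row=6, col=2), (row=7, col=1)
  Distance 9: (row=6, col=3), (row=7, col=2), (row=8, col=1)
  Distance 10: (row=6, col=4), (row=7, col=3), (row=8, col=2), (row=9, col=1)
  Distance 11: (row=7, col=4), (row=8, col=3), (row=9, col=0), (row=10, col=1)
  Distance 12: (row=8, col=4), (row=9, col=3), (row=10, col=0)
  Distance 13: (row=10, col=3), (row=11, col=0)
  Distance 14: (row=10, col=4), (row=11, col=3)
  Distance 15: (row=11, col=2), (row=11, col=4)
Total reachable: 51 (grid has 51 open cells total)

Answer: Reachable cells: 51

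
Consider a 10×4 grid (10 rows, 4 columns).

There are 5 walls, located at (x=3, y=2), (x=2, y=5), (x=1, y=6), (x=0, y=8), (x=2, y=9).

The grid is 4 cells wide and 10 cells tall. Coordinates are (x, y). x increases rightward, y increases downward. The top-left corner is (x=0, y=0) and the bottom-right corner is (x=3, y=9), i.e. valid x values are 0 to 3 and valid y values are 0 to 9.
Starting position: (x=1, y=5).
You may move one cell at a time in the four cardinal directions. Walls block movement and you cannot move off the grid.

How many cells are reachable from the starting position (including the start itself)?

BFS flood-fill from (x=1, y=5):
  Distance 0: (x=1, y=5)
  Distance 1: (x=1, y=4), (x=0, y=5)
  Distance 2: (x=1, y=3), (x=0, y=4), (x=2, y=4), (x=0, y=6)
  Distance 3: (x=1, y=2), (x=0, y=3), (x=2, y=3), (x=3, y=4), (x=0, y=7)
  Distance 4: (x=1, y=1), (x=0, y=2), (x=2, y=2), (x=3, y=3), (x=3, y=5), (x=1, y=7)
  Distance 5: (x=1, y=0), (x=0, y=1), (x=2, y=1), (x=3, y=6), (x=2, y=7), (x=1, y=8)
  Distance 6: (x=0, y=0), (x=2, y=0), (x=3, y=1), (x=2, y=6), (x=3, y=7), (x=2, y=8), (x=1, y=9)
  Distance 7: (x=3, y=0), (x=3, y=8), (x=0, y=9)
  Distance 8: (x=3, y=9)
Total reachable: 35 (grid has 35 open cells total)

Answer: Reachable cells: 35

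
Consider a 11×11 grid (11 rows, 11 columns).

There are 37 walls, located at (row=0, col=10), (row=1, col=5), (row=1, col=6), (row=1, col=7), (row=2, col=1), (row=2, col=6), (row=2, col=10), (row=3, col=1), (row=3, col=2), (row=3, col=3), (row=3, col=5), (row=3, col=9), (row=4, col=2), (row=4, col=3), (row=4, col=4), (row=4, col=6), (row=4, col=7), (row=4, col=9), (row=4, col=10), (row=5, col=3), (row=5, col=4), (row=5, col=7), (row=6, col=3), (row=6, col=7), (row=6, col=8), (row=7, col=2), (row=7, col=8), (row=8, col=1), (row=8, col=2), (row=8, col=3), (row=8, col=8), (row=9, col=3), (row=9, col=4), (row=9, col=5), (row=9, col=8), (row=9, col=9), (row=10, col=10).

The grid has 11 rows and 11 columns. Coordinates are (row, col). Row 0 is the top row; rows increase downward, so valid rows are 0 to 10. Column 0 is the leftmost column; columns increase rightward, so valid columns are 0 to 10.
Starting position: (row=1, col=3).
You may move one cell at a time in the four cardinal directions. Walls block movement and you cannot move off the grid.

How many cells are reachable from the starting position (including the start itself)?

BFS flood-fill from (row=1, col=3):
  Distance 0: (row=1, col=3)
  Distance 1: (row=0, col=3), (row=1, col=2), (row=1, col=4), (row=2, col=3)
  Distance 2: (row=0, col=2), (row=0, col=4), (row=1, col=1), (row=2, col=2), (row=2, col=4)
  Distance 3: (row=0, col=1), (row=0, col=5), (row=1, col=0), (row=2, col=5), (row=3, col=4)
  Distance 4: (row=0, col=0), (row=0, col=6), (row=2, col=0)
  Distance 5: (row=0, col=7), (row=3, col=0)
  Distance 6: (row=0, col=8), (row=4, col=0)
  Distance 7: (row=0, col=9), (row=1, col=8), (row=4, col=1), (row=5, col=0)
  Distance 8: (row=1, col=9), (row=2, col=8), (row=5, col=1), (row=6, col=0)
  Distance 9: (row=1, col=10), (row=2, col=7), (row=2, col=9), (row=3, col=8), (row=5, col=2), (row=6, col=1), (row=7, col=0)
  Distance 10: (row=3, col=7), (row=4, col=8), (row=6, col=2), (row=7, col=1), (row=8, col=0)
  Distance 11: (row=3, col=6), (row=5, col=8), (row=9, col=0)
  Distance 12: (row=5, col=9), (row=9, col=1), (row=10, col=0)
  Distance 13: (row=5, col=10), (row=6, col=9), (row=9, col=2), (row=10, col=1)
  Distance 14: (row=6, col=10), (row=7, col=9), (row=10, col=2)
  Distance 15: (row=7, col=10), (row=8, col=9), (row=10, col=3)
  Distance 16: (row=8, col=10), (row=10, col=4)
  Distance 17: (row=9, col=10), (row=10, col=5)
  Distance 18: (row=10, col=6)
  Distance 19: (row=9, col=6), (row=10, col=7)
  Distance 20: (row=8, col=6), (row=9, col=7), (row=10, col=8)
  Distance 21: (row=7, col=6), (row=8, col=5), (row=8, col=7), (row=10, col=9)
  Distance 22: (row=6, col=6), (row=7, col=5), (row=7, col=7), (row=8, col=4)
  Distance 23: (row=5, col=6), (row=6, col=5), (row=7, col=4)
  Distance 24: (row=5, col=5), (row=6, col=4), (row=7, col=3)
  Distance 25: (row=4, col=5)
Total reachable: 83 (grid has 84 open cells total)

Answer: Reachable cells: 83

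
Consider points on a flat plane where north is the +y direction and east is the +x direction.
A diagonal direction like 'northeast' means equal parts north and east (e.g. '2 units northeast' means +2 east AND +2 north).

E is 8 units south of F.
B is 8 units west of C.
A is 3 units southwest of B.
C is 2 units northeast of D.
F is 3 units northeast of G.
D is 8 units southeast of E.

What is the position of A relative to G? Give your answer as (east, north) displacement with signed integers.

Place G at the origin (east=0, north=0).
  F is 3 units northeast of G: delta (east=+3, north=+3); F at (east=3, north=3).
  E is 8 units south of F: delta (east=+0, north=-8); E at (east=3, north=-5).
  D is 8 units southeast of E: delta (east=+8, north=-8); D at (east=11, north=-13).
  C is 2 units northeast of D: delta (east=+2, north=+2); C at (east=13, north=-11).
  B is 8 units west of C: delta (east=-8, north=+0); B at (east=5, north=-11).
  A is 3 units southwest of B: delta (east=-3, north=-3); A at (east=2, north=-14).
Therefore A relative to G: (east=2, north=-14).

Answer: A is at (east=2, north=-14) relative to G.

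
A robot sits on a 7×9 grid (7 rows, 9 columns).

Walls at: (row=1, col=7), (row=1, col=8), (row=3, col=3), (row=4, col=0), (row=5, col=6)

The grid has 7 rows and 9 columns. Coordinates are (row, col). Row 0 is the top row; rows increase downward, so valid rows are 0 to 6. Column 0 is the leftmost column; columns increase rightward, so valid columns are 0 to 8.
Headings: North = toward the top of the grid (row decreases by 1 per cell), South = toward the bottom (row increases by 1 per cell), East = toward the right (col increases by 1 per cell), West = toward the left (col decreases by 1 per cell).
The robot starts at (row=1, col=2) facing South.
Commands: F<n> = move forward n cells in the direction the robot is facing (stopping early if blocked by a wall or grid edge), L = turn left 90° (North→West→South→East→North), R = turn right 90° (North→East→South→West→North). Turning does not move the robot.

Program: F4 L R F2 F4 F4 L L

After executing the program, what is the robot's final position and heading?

Answer: Final position: (row=6, col=2), facing North

Derivation:
Start: (row=1, col=2), facing South
  F4: move forward 4, now at (row=5, col=2)
  L: turn left, now facing East
  R: turn right, now facing South
  F2: move forward 1/2 (blocked), now at (row=6, col=2)
  F4: move forward 0/4 (blocked), now at (row=6, col=2)
  F4: move forward 0/4 (blocked), now at (row=6, col=2)
  L: turn left, now facing East
  L: turn left, now facing North
Final: (row=6, col=2), facing North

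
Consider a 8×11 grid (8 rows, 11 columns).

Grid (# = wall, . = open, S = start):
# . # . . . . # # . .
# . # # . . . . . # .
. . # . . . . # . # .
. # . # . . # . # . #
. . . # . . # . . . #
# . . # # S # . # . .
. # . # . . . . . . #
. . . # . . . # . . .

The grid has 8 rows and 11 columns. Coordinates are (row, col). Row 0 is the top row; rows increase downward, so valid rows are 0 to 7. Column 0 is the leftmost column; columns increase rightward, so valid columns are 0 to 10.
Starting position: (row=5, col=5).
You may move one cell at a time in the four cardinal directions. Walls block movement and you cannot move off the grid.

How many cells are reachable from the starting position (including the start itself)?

Answer: Reachable cells: 39

Derivation:
BFS flood-fill from (row=5, col=5):
  Distance 0: (row=5, col=5)
  Distance 1: (row=4, col=5), (row=6, col=5)
  Distance 2: (row=3, col=5), (row=4, col=4), (row=6, col=4), (row=6, col=6), (row=7, col=5)
  Distance 3: (row=2, col=5), (row=3, col=4), (row=6, col=7), (row=7, col=4), (row=7, col=6)
  Distance 4: (row=1, col=5), (row=2, col=4), (row=2, col=6), (row=5, col=7), (row=6, col=8)
  Distance 5: (row=0, col=5), (row=1, col=4), (row=1, col=6), (row=2, col=3), (row=4, col=7), (row=6, col=9), (row=7, col=8)
  Distance 6: (row=0, col=4), (row=0, col=6), (row=1, col=7), (row=3, col=7), (row=4, col=8), (row=5, col=9), (row=7, col=9)
  Distance 7: (row=0, col=3), (row=1, col=8), (row=4, col=9), (row=5, col=10), (row=7, col=10)
  Distance 8: (row=2, col=8), (row=3, col=9)
Total reachable: 39 (grid has 59 open cells total)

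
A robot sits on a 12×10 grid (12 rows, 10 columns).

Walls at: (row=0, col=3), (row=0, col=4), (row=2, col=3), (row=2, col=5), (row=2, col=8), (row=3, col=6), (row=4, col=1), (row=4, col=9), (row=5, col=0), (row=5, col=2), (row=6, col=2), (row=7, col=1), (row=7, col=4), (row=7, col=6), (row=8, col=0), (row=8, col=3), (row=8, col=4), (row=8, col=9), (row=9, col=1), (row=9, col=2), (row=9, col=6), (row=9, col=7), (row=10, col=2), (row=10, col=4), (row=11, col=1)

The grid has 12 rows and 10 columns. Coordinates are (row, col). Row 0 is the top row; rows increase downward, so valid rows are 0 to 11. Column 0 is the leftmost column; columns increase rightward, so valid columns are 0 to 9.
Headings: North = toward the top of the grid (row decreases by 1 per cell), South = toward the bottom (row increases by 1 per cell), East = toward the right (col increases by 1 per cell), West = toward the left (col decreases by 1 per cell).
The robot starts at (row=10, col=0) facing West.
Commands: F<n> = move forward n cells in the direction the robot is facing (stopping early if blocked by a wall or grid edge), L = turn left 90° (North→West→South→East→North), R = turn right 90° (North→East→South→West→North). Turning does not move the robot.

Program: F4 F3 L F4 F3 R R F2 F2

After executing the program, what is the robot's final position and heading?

Answer: Final position: (row=9, col=0), facing North

Derivation:
Start: (row=10, col=0), facing West
  F4: move forward 0/4 (blocked), now at (row=10, col=0)
  F3: move forward 0/3 (blocked), now at (row=10, col=0)
  L: turn left, now facing South
  F4: move forward 1/4 (blocked), now at (row=11, col=0)
  F3: move forward 0/3 (blocked), now at (row=11, col=0)
  R: turn right, now facing West
  R: turn right, now facing North
  F2: move forward 2, now at (row=9, col=0)
  F2: move forward 0/2 (blocked), now at (row=9, col=0)
Final: (row=9, col=0), facing North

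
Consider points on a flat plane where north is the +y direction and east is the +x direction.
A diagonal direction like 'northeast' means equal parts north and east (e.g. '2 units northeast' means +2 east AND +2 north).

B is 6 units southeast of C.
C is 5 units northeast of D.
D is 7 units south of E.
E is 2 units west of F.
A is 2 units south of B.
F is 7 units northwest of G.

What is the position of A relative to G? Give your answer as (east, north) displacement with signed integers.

Place G at the origin (east=0, north=0).
  F is 7 units northwest of G: delta (east=-7, north=+7); F at (east=-7, north=7).
  E is 2 units west of F: delta (east=-2, north=+0); E at (east=-9, north=7).
  D is 7 units south of E: delta (east=+0, north=-7); D at (east=-9, north=0).
  C is 5 units northeast of D: delta (east=+5, north=+5); C at (east=-4, north=5).
  B is 6 units southeast of C: delta (east=+6, north=-6); B at (east=2, north=-1).
  A is 2 units south of B: delta (east=+0, north=-2); A at (east=2, north=-3).
Therefore A relative to G: (east=2, north=-3).

Answer: A is at (east=2, north=-3) relative to G.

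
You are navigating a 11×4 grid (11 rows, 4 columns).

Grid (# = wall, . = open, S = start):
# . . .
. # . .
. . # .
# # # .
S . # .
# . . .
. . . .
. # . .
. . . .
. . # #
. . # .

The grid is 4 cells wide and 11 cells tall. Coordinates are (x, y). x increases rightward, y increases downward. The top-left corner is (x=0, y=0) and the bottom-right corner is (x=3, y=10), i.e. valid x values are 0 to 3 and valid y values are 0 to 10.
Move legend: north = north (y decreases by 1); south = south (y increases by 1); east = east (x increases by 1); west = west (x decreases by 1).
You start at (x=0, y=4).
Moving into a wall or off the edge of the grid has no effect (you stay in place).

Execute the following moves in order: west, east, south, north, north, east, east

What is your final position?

Answer: Final position: (x=1, y=4)

Derivation:
Start: (x=0, y=4)
  west (west): blocked, stay at (x=0, y=4)
  east (east): (x=0, y=4) -> (x=1, y=4)
  south (south): (x=1, y=4) -> (x=1, y=5)
  north (north): (x=1, y=5) -> (x=1, y=4)
  north (north): blocked, stay at (x=1, y=4)
  east (east): blocked, stay at (x=1, y=4)
  east (east): blocked, stay at (x=1, y=4)
Final: (x=1, y=4)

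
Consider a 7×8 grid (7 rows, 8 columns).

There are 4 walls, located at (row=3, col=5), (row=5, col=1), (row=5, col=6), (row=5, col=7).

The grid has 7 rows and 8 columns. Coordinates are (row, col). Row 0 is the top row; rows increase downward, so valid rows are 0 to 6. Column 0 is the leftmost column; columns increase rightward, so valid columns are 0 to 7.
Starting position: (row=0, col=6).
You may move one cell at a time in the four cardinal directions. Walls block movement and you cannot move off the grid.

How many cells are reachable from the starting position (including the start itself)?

Answer: Reachable cells: 52

Derivation:
BFS flood-fill from (row=0, col=6):
  Distance 0: (row=0, col=6)
  Distance 1: (row=0, col=5), (row=0, col=7), (row=1, col=6)
  Distance 2: (row=0, col=4), (row=1, col=5), (row=1, col=7), (row=2, col=6)
  Distance 3: (row=0, col=3), (row=1, col=4), (row=2, col=5), (row=2, col=7), (row=3, col=6)
  Distance 4: (row=0, col=2), (row=1, col=3), (row=2, col=4), (row=3, col=7), (row=4, col=6)
  Distance 5: (row=0, col=1), (row=1, col=2), (row=2, col=3), (row=3, col=4), (row=4, col=5), (row=4, col=7)
  Distance 6: (row=0, col=0), (row=1, col=1), (row=2, col=2), (row=3, col=3), (row=4, col=4), (row=5, col=5)
  Distance 7: (row=1, col=0), (row=2, col=1), (row=3, col=2), (row=4, col=3), (row=5, col=4), (row=6, col=5)
  Distance 8: (row=2, col=0), (row=3, col=1), (row=4, col=2), (row=5, col=3), (row=6, col=4), (row=6, col=6)
  Distance 9: (row=3, col=0), (row=4, col=1), (row=5, col=2), (row=6, col=3), (row=6, col=7)
  Distance 10: (row=4, col=0), (row=6, col=2)
  Distance 11: (row=5, col=0), (row=6, col=1)
  Distance 12: (row=6, col=0)
Total reachable: 52 (grid has 52 open cells total)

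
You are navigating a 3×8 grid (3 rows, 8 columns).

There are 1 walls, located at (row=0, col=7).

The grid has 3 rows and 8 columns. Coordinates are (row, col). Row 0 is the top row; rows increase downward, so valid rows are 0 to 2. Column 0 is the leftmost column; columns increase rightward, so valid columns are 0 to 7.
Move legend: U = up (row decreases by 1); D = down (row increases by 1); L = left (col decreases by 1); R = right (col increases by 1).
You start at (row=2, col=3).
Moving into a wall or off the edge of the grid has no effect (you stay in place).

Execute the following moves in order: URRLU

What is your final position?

Answer: Final position: (row=0, col=4)

Derivation:
Start: (row=2, col=3)
  U (up): (row=2, col=3) -> (row=1, col=3)
  R (right): (row=1, col=3) -> (row=1, col=4)
  R (right): (row=1, col=4) -> (row=1, col=5)
  L (left): (row=1, col=5) -> (row=1, col=4)
  U (up): (row=1, col=4) -> (row=0, col=4)
Final: (row=0, col=4)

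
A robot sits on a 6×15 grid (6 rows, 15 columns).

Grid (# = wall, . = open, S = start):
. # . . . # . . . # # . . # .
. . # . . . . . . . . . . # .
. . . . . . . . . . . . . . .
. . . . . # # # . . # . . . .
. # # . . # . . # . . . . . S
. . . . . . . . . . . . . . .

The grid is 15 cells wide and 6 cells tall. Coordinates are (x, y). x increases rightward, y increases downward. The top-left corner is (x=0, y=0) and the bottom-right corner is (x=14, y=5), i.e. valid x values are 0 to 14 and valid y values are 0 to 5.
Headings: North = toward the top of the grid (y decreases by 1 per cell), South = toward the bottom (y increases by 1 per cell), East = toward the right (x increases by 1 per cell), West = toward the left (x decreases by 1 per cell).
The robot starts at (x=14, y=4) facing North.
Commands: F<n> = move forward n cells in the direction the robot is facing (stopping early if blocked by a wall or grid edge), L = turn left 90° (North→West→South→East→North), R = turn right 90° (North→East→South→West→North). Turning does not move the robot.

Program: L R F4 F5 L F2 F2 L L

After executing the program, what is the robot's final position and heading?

Answer: Final position: (x=14, y=0), facing East

Derivation:
Start: (x=14, y=4), facing North
  L: turn left, now facing West
  R: turn right, now facing North
  F4: move forward 4, now at (x=14, y=0)
  F5: move forward 0/5 (blocked), now at (x=14, y=0)
  L: turn left, now facing West
  F2: move forward 0/2 (blocked), now at (x=14, y=0)
  F2: move forward 0/2 (blocked), now at (x=14, y=0)
  L: turn left, now facing South
  L: turn left, now facing East
Final: (x=14, y=0), facing East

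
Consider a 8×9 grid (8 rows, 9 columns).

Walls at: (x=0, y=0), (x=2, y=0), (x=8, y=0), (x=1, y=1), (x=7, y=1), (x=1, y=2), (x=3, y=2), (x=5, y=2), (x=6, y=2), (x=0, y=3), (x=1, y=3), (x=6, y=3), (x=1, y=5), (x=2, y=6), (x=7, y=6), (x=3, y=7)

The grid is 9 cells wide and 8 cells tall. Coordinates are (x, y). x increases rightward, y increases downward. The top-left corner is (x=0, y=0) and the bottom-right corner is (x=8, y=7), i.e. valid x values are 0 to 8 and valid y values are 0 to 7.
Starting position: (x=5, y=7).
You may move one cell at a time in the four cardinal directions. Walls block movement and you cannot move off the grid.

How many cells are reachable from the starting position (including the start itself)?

Answer: Reachable cells: 53

Derivation:
BFS flood-fill from (x=5, y=7):
  Distance 0: (x=5, y=7)
  Distance 1: (x=5, y=6), (x=4, y=7), (x=6, y=7)
  Distance 2: (x=5, y=5), (x=4, y=6), (x=6, y=6), (x=7, y=7)
  Distance 3: (x=5, y=4), (x=4, y=5), (x=6, y=5), (x=3, y=6), (x=8, y=7)
  Distance 4: (x=5, y=3), (x=4, y=4), (x=6, y=4), (x=3, y=5), (x=7, y=5), (x=8, y=6)
  Distance 5: (x=4, y=3), (x=3, y=4), (x=7, y=4), (x=2, y=5), (x=8, y=5)
  Distance 6: (x=4, y=2), (x=3, y=3), (x=7, y=3), (x=2, y=4), (x=8, y=4)
  Distance 7: (x=4, y=1), (x=7, y=2), (x=2, y=3), (x=8, y=3), (x=1, y=4)
  Distance 8: (x=4, y=0), (x=3, y=1), (x=5, y=1), (x=2, y=2), (x=8, y=2), (x=0, y=4)
  Distance 9: (x=3, y=0), (x=5, y=0), (x=2, y=1), (x=6, y=1), (x=8, y=1), (x=0, y=5)
  Distance 10: (x=6, y=0), (x=0, y=6)
  Distance 11: (x=7, y=0), (x=1, y=6), (x=0, y=7)
  Distance 12: (x=1, y=7)
  Distance 13: (x=2, y=7)
Total reachable: 53 (grid has 56 open cells total)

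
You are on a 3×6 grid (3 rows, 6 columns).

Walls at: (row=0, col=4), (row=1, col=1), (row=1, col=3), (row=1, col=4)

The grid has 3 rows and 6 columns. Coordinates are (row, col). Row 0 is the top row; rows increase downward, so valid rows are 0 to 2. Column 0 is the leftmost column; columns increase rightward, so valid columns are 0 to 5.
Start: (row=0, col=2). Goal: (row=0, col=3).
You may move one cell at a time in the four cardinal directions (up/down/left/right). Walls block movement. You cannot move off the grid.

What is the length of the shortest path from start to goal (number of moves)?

Answer: Shortest path length: 1

Derivation:
BFS from (row=0, col=2) until reaching (row=0, col=3):
  Distance 0: (row=0, col=2)
  Distance 1: (row=0, col=1), (row=0, col=3), (row=1, col=2)  <- goal reached here
One shortest path (1 moves): (row=0, col=2) -> (row=0, col=3)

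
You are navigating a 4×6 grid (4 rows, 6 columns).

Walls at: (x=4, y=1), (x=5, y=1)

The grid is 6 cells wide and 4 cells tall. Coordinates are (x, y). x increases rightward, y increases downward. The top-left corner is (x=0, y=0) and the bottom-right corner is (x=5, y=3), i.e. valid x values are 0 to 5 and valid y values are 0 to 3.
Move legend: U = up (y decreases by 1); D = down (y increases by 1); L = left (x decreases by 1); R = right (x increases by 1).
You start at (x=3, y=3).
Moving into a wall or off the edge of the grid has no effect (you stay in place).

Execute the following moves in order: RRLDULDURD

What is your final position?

Start: (x=3, y=3)
  R (right): (x=3, y=3) -> (x=4, y=3)
  R (right): (x=4, y=3) -> (x=5, y=3)
  L (left): (x=5, y=3) -> (x=4, y=3)
  D (down): blocked, stay at (x=4, y=3)
  U (up): (x=4, y=3) -> (x=4, y=2)
  L (left): (x=4, y=2) -> (x=3, y=2)
  D (down): (x=3, y=2) -> (x=3, y=3)
  U (up): (x=3, y=3) -> (x=3, y=2)
  R (right): (x=3, y=2) -> (x=4, y=2)
  D (down): (x=4, y=2) -> (x=4, y=3)
Final: (x=4, y=3)

Answer: Final position: (x=4, y=3)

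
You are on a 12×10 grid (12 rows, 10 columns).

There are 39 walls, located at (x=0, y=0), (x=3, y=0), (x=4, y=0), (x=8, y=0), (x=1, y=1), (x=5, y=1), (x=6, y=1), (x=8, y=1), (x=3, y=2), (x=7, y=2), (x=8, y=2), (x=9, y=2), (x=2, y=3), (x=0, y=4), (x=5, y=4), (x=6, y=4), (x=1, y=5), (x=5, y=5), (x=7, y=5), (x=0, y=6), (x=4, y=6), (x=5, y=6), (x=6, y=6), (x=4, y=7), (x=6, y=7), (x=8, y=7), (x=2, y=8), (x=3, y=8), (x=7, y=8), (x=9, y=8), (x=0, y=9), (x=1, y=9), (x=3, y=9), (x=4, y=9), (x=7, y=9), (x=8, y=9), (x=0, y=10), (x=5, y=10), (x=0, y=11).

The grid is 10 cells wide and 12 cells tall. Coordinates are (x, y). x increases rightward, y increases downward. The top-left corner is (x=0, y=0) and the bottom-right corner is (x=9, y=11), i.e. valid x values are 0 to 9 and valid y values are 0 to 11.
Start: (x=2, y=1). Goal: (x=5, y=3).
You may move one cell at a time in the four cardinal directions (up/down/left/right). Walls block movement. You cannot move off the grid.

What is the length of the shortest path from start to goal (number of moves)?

Answer: Shortest path length: 5

Derivation:
BFS from (x=2, y=1) until reaching (x=5, y=3):
  Distance 0: (x=2, y=1)
  Distance 1: (x=2, y=0), (x=3, y=1), (x=2, y=2)
  Distance 2: (x=1, y=0), (x=4, y=1), (x=1, y=2)
  Distance 3: (x=0, y=2), (x=4, y=2), (x=1, y=3)
  Distance 4: (x=0, y=1), (x=5, y=2), (x=0, y=3), (x=4, y=3), (x=1, y=4)
  Distance 5: (x=6, y=2), (x=3, y=3), (x=5, y=3), (x=2, y=4), (x=4, y=4)  <- goal reached here
One shortest path (5 moves): (x=2, y=1) -> (x=3, y=1) -> (x=4, y=1) -> (x=4, y=2) -> (x=5, y=2) -> (x=5, y=3)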